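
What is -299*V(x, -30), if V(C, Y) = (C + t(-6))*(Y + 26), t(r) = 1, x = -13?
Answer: -14352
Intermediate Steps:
V(C, Y) = (1 + C)*(26 + Y) (V(C, Y) = (C + 1)*(Y + 26) = (1 + C)*(26 + Y))
-299*V(x, -30) = -299*(26 - 30 + 26*(-13) - 13*(-30)) = -299*(26 - 30 - 338 + 390) = -299*48 = -14352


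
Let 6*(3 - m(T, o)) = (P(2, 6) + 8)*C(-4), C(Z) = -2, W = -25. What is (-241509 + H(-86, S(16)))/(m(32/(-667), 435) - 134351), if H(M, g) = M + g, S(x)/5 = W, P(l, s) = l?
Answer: 362580/201517 ≈ 1.7993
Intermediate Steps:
S(x) = -125 (S(x) = 5*(-25) = -125)
m(T, o) = 19/3 (m(T, o) = 3 - (2 + 8)*(-2)/6 = 3 - 5*(-2)/3 = 3 - 1/6*(-20) = 3 + 10/3 = 19/3)
(-241509 + H(-86, S(16)))/(m(32/(-667), 435) - 134351) = (-241509 + (-86 - 125))/(19/3 - 134351) = (-241509 - 211)/(-403034/3) = -241720*(-3/403034) = 362580/201517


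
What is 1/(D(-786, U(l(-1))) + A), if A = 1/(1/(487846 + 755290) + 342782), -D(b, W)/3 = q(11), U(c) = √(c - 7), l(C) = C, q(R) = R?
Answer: -426124644353/14062112020513 ≈ -0.030303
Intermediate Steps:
U(c) = √(-7 + c)
D(b, W) = -33 (D(b, W) = -3*11 = -33)
A = 1243136/426124644353 (A = 1/(1/1243136 + 342782) = 1/(426124644353/1243136) = 1243136/426124644353 ≈ 2.9173e-6)
1/(D(-786, U(l(-1))) + A) = 1/(-33 + 1243136/426124644353) = 1/(-14062112020513/426124644353) = -426124644353/14062112020513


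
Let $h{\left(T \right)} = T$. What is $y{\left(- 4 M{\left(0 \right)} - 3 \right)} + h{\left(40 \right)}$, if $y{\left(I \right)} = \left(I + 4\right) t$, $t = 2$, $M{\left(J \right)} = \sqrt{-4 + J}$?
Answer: $42 - 16 i \approx 42.0 - 16.0 i$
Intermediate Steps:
$y{\left(I \right)} = 8 + 2 I$ ($y{\left(I \right)} = \left(I + 4\right) 2 = \left(4 + I\right) 2 = 8 + 2 I$)
$y{\left(- 4 M{\left(0 \right)} - 3 \right)} + h{\left(40 \right)} = \left(8 + 2 \left(- 4 \sqrt{-4 + 0} - 3\right)\right) + 40 = \left(8 + 2 \left(- 4 \sqrt{-4} - 3\right)\right) + 40 = \left(8 + 2 \left(- 4 \cdot 2 i - 3\right)\right) + 40 = \left(8 + 2 \left(- 8 i - 3\right)\right) + 40 = \left(8 + 2 \left(-3 - 8 i\right)\right) + 40 = \left(8 - \left(6 + 16 i\right)\right) + 40 = \left(2 - 16 i\right) + 40 = 42 - 16 i$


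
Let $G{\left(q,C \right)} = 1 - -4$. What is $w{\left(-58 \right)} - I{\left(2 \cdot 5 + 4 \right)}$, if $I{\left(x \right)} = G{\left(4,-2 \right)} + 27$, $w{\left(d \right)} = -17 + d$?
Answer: $-107$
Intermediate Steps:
$G{\left(q,C \right)} = 5$ ($G{\left(q,C \right)} = 1 + 4 = 5$)
$I{\left(x \right)} = 32$ ($I{\left(x \right)} = 5 + 27 = 32$)
$w{\left(-58 \right)} - I{\left(2 \cdot 5 + 4 \right)} = \left(-17 - 58\right) - 32 = -75 - 32 = -107$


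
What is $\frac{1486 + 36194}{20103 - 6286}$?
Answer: $\frac{37680}{13817} \approx 2.7271$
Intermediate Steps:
$\frac{1486 + 36194}{20103 - 6286} = \frac{37680}{13817}$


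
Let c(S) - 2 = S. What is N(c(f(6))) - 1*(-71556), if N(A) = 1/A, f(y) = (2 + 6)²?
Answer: 4722697/66 ≈ 71556.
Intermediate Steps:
f(y) = 64 (f(y) = 8² = 64)
c(S) = 2 + S
N(c(f(6))) - 1*(-71556) = 1/(2 + 64) - 1*(-71556) = 1/66 + 71556 = 4722697/66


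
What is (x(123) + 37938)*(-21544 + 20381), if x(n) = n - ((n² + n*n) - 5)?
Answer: -9080704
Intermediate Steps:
x(n) = 5 + n - 2*n² (x(n) = n - ((n² + n²) - 5) = n - (2*n² - 5) = n - (-5 + 2*n²) = n + (5 - 2*n²) = 5 + n - 2*n²)
(x(123) + 37938)*(-21544 + 20381) = ((5 + 123 - 2*123²) + 37938)*(-21544 + 20381) = ((5 + 123 - 2*15129) + 37938)*(-1163) = ((5 + 123 - 30258) + 37938)*(-1163) = (-30130 + 37938)*(-1163) = 7808*(-1163) = -9080704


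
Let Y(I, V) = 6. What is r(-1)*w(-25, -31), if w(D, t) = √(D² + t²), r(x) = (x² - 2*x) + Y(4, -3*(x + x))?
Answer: 9*√1586 ≈ 358.42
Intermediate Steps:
r(x) = 6 + x² - 2*x (r(x) = (x² - 2*x) + 6 = 6 + x² - 2*x)
r(-1)*w(-25, -31) = (6 + (-1)² - 2*(-1))*√((-25)² + (-31)²) = (6 + 1 + 2)*√(625 + 961) = 9*√1586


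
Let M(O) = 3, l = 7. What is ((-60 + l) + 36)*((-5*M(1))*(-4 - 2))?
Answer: -1530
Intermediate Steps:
((-60 + l) + 36)*((-5*M(1))*(-4 - 2)) = ((-60 + 7) + 36)*((-5*3)*(-4 - 2)) = (-53 + 36)*(-15*(-6)) = -17*90 = -1530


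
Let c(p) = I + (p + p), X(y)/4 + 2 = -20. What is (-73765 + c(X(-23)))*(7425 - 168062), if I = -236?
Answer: 11915570749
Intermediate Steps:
X(y) = -88 (X(y) = -8 + 4*(-20) = -8 - 80 = -88)
c(p) = -236 + 2*p (c(p) = -236 + (p + p) = -236 + 2*p)
(-73765 + c(X(-23)))*(7425 - 168062) = (-73765 + (-236 + 2*(-88)))*(7425 - 168062) = (-73765 + (-236 - 176))*(-160637) = (-73765 - 412)*(-160637) = -74177*(-160637) = 11915570749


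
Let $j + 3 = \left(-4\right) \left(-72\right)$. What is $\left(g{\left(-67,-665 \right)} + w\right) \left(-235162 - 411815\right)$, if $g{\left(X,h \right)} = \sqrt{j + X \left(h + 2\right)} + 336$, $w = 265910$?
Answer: $-172255038342 - 646977 \sqrt{44706} \approx -1.7239 \cdot 10^{11}$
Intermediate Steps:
$j = 285$ ($j = -3 - -288 = -3 + 288 = 285$)
$g{\left(X,h \right)} = 336 + \sqrt{285 + X \left(2 + h\right)}$ ($g{\left(X,h \right)} = \sqrt{285 + X \left(h + 2\right)} + 336 = \sqrt{285 + X \left(2 + h\right)} + 336 = 336 + \sqrt{285 + X \left(2 + h\right)}$)
$\left(g{\left(-67,-665 \right)} + w\right) \left(-235162 - 411815\right) = \left(\left(336 + \sqrt{285 + 2 \left(-67\right) - -44555}\right) + 265910\right) \left(-235162 - 411815\right) = \left(\left(336 + \sqrt{285 - 134 + 44555}\right) + 265910\right) \left(-646977\right) = \left(\left(336 + \sqrt{44706}\right) + 265910\right) \left(-646977\right) = \left(266246 + \sqrt{44706}\right) \left(-646977\right) = -172255038342 - 646977 \sqrt{44706}$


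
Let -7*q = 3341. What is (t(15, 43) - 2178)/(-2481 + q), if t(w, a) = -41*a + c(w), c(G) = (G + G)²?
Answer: 21287/20708 ≈ 1.0280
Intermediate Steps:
c(G) = 4*G² (c(G) = (2*G)² = 4*G²)
q = -3341/7 (q = -⅐*3341 = -3341/7 ≈ -477.29)
t(w, a) = -41*a + 4*w²
(t(15, 43) - 2178)/(-2481 + q) = ((-41*43 + 4*15²) - 2178)/(-2481 - 3341/7) = ((-1763 + 4*225) - 2178)/(-20708/7) = ((-1763 + 900) - 2178)*(-7/20708) = (-863 - 2178)*(-7/20708) = -3041*(-7/20708) = 21287/20708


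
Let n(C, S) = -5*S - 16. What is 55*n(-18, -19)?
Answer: 4345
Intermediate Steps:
n(C, S) = -16 - 5*S
55*n(-18, -19) = 55*(-16 - 5*(-19)) = 55*(-16 + 95) = 55*79 = 4345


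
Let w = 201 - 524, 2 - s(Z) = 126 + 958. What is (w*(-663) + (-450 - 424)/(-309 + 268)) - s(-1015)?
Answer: 8825345/41 ≈ 2.1525e+5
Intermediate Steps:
s(Z) = -1082 (s(Z) = 2 - (126 + 958) = 2 - 1*1084 = 2 - 1084 = -1082)
w = -323
(w*(-663) + (-450 - 424)/(-309 + 268)) - s(-1015) = (-323*(-663) + (-450 - 424)/(-309 + 268)) - 1*(-1082) = (214149 - 874/(-41)) + 1082 = (214149 - 874*(-1/41)) + 1082 = (214149 + 874/41) + 1082 = 8780983/41 + 1082 = 8825345/41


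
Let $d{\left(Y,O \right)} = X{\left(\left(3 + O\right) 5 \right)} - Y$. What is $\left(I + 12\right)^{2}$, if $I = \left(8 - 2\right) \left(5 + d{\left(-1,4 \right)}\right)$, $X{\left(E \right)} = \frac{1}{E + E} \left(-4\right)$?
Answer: $\frac{2782224}{1225} \approx 2271.2$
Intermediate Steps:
$X{\left(E \right)} = - \frac{2}{E}$ ($X{\left(E \right)} = \frac{1}{2 E} \left(-4\right) = - \frac{2}{E}$)
$d{\left(Y,O \right)} = - Y - \frac{2}{15 + 5 O}$ ($d{\left(Y,O \right)} = - \frac{2}{\left(3 + O\right) 5} - Y = - \frac{2}{15 + 5 O} - Y = - Y - \frac{2}{15 + 5 O}$)
$I = \frac{1248}{35}$ ($I = \left(8 - 2\right) \left(5 + \frac{- \frac{2}{5} - - (3 + 4)}{3 + 4}\right) = 6 \left(5 + \frac{- \frac{2}{5} - \left(-1\right) 7}{7}\right) = 6 \left(5 + \frac{- \frac{2}{5} + 7}{7}\right) = 6 \left(5 + \frac{1}{7} \cdot \frac{33}{5}\right) = 6 \left(5 + \frac{33}{35}\right) = 6 \cdot \frac{208}{35} = \frac{1248}{35} \approx 35.657$)
$\left(I + 12\right)^{2} = \left(\frac{1248}{35} + 12\right)^{2} = \left(\frac{1668}{35}\right)^{2} = \frac{2782224}{1225}$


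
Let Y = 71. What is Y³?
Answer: 357911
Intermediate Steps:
Y³ = 71³ = 357911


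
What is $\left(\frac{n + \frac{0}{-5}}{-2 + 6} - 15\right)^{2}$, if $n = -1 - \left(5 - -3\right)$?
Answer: $\frac{4761}{16} \approx 297.56$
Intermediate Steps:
$n = -9$ ($n = -1 - \left(5 + 3\right) = -1 - 8 = -9$)
$\left(\frac{n + \frac{0}{-5}}{-2 + 6} - 15\right)^{2} = \left(\frac{-9 + \frac{0}{-5}}{-2 + 6} - 15\right)^{2} = \left(\frac{-9 + 0 \left(- \frac{1}{5}\right)}{4} - 15\right)^{2} = \left(\left(-9 + 0\right) \frac{1}{4} - 15\right)^{2} = \left(\left(-9\right) \frac{1}{4} - 15\right)^{2} = \left(- \frac{9}{4} - 15\right)^{2} = \left(- \frac{69}{4}\right)^{2} = \frac{4761}{16}$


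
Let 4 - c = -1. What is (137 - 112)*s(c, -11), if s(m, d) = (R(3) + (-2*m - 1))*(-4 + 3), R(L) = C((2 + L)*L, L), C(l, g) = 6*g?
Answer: -175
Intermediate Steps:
c = 5 (c = 4 - 1*(-1) = 4 + 1 = 5)
R(L) = 6*L
s(m, d) = -17 + 2*m (s(m, d) = (6*3 + (-2*m - 1))*(-4 + 3) = (18 + (-1 - 2*m))*(-1) = (17 - 2*m)*(-1) = -17 + 2*m)
(137 - 112)*s(c, -11) = (137 - 112)*(-17 + 2*5) = 25*(-17 + 10) = 25*(-7) = -175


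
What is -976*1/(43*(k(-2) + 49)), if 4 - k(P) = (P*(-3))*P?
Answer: -976/2795 ≈ -0.34920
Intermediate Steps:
k(P) = 4 + 3*P² (k(P) = 4 - P*(-3)*P = 4 - (-3*P)*P = 4 - (-3)*P² = 4 + 3*P²)
-976*1/(43*(k(-2) + 49)) = -976*1/(43*((4 + 3*(-2)²) + 49)) = -976*1/(43*((4 + 3*4) + 49)) = -976*1/(43*((4 + 12) + 49)) = -976*1/(43*(16 + 49)) = -976/(65*43) = -976/2795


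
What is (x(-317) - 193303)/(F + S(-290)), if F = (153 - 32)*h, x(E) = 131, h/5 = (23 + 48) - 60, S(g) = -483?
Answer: -48293/1543 ≈ -31.298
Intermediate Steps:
h = 55 (h = 5*((23 + 48) - 60) = 5*(71 - 60) = 5*11 = 55)
F = 6655 (F = (153 - 32)*55 = 121*55 = 6655)
(x(-317) - 193303)/(F + S(-290)) = (131 - 193303)/(6655 - 483) = -193172/6172 = -193172*1/6172 = -48293/1543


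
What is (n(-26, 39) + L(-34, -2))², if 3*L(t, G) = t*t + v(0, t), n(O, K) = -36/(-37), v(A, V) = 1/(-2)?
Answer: 7348432729/49284 ≈ 1.4910e+5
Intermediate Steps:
v(A, V) = -½
n(O, K) = 36/37 (n(O, K) = -36*(-1/37) = 36/37)
L(t, G) = -⅙ + t²/3 (L(t, G) = (t*t - ½)/3 = (t² - ½)/3 = (-½ + t²)/3 = -⅙ + t²/3)
(n(-26, 39) + L(-34, -2))² = (36/37 + (-⅙ + (⅓)*(-34)²))² = (36/37 + (-⅙ + (⅓)*1156))² = (36/37 + (-⅙ + 1156/3))² = (36/37 + 2311/6)² = (85723/222)² = 7348432729/49284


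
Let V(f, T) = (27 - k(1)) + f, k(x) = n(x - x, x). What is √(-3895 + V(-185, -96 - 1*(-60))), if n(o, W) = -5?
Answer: 4*I*√253 ≈ 63.624*I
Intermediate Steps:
k(x) = -5
V(f, T) = 32 + f (V(f, T) = (27 - 1*(-5)) + f = (27 + 5) + f = 32 + f)
√(-3895 + V(-185, -96 - 1*(-60))) = √(-3895 + (32 - 185)) = √(-3895 - 153) = √(-4048) = 4*I*√253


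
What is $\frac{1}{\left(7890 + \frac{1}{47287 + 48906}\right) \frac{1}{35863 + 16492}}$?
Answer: $\frac{5036184515}{758962771} \approx 6.6356$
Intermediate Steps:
$\frac{1}{\left(7890 + \frac{1}{47287 + 48906}\right) \frac{1}{35863 + 16492}} = \frac{1}{\left(7890 + \frac{1}{96193}\right) \frac{1}{52355}} = \frac{1}{\frac{758962771}{96193} \cdot \frac{1}{52355}} = \frac{1}{\frac{758962771}{5036184515}} = \frac{5036184515}{758962771}$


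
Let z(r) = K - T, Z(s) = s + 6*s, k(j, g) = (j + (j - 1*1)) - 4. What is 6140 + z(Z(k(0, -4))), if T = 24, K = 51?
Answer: 6167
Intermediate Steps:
k(j, g) = -5 + 2*j (k(j, g) = (j + (j - 1)) - 4 = (j + (-1 + j)) - 4 = (-1 + 2*j) - 4 = -5 + 2*j)
Z(s) = 7*s
z(r) = 27 (z(r) = 51 - 1*24 = 51 - 24 = 27)
6140 + z(Z(k(0, -4))) = 6140 + 27 = 6167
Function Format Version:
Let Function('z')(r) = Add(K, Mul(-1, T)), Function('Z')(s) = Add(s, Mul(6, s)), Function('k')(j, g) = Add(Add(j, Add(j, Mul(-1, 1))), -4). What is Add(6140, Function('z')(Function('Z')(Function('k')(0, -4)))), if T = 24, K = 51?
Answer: 6167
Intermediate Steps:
Function('k')(j, g) = Add(-5, Mul(2, j)) (Function('k')(j, g) = Add(Add(j, Add(j, -1)), -4) = Add(Add(j, Add(-1, j)), -4) = Add(Add(-1, Mul(2, j)), -4) = Add(-5, Mul(2, j)))
Function('Z')(s) = Mul(7, s)
Function('z')(r) = 27 (Function('z')(r) = Add(51, Mul(-1, 24)) = Add(51, -24) = 27)
Add(6140, Function('z')(Function('Z')(Function('k')(0, -4)))) = Add(6140, 27) = 6167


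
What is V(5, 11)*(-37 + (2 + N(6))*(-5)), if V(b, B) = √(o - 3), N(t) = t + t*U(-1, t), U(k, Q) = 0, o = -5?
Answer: -154*I*√2 ≈ -217.79*I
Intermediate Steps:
N(t) = t (N(t) = t + t*0 = t + 0 = t)
V(b, B) = 2*I*√2 (V(b, B) = √(-5 - 3) = √(-8) = 2*I*√2)
V(5, 11)*(-37 + (2 + N(6))*(-5)) = (2*I*√2)*(-37 + (2 + 6)*(-5)) = (2*I*√2)*(-37 + 8*(-5)) = (2*I*√2)*(-37 - 40) = (2*I*√2)*(-77) = -154*I*√2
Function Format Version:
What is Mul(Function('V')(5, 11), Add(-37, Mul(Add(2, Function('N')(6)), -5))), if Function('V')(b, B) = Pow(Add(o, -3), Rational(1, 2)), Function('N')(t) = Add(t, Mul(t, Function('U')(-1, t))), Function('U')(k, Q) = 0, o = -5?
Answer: Mul(-154, I, Pow(2, Rational(1, 2))) ≈ Mul(-217.79, I)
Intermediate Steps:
Function('N')(t) = t (Function('N')(t) = Add(t, Mul(t, 0)) = Add(t, 0) = t)
Function('V')(b, B) = Mul(2, I, Pow(2, Rational(1, 2))) (Function('V')(b, B) = Pow(Add(-5, -3), Rational(1, 2)) = Pow(-8, Rational(1, 2)) = Mul(2, I, Pow(2, Rational(1, 2))))
Mul(Function('V')(5, 11), Add(-37, Mul(Add(2, Function('N')(6)), -5))) = Mul(Mul(2, I, Pow(2, Rational(1, 2))), Add(-37, Mul(Add(2, 6), -5))) = Mul(Mul(2, I, Pow(2, Rational(1, 2))), Add(-37, Mul(8, -5))) = Mul(Mul(2, I, Pow(2, Rational(1, 2))), Add(-37, -40)) = Mul(Mul(2, I, Pow(2, Rational(1, 2))), -77) = Mul(-154, I, Pow(2, Rational(1, 2)))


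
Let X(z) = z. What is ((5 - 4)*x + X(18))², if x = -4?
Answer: 196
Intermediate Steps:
((5 - 4)*x + X(18))² = ((5 - 4)*(-4) + 18)² = (1*(-4) + 18)² = (-4 + 18)² = 14² = 196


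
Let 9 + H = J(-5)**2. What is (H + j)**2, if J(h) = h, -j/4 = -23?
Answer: 11664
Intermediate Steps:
j = 92 (j = -4*(-23) = 92)
H = 16 (H = -9 + (-5)**2 = -9 + 25 = 16)
(H + j)**2 = (16 + 92)**2 = 108**2 = 11664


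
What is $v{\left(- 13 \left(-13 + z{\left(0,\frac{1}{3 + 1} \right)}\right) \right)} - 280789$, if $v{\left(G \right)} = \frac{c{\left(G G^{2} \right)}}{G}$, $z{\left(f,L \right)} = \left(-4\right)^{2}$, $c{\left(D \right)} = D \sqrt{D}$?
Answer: $-280789 + 59319 i \sqrt{39} \approx -2.8079 \cdot 10^{5} + 3.7045 \cdot 10^{5} i$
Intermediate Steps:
$c{\left(D \right)} = D^{\frac{3}{2}}$
$z{\left(f,L \right)} = 16$
$v{\left(G \right)} = \frac{\left(G^{3}\right)^{\frac{3}{2}}}{G}$ ($v{\left(G \right)} = \frac{\left(G G^{2}\right)^{\frac{3}{2}}}{G} = \frac{\left(G^{3}\right)^{\frac{3}{2}}}{G}$)
$v{\left(- 13 \left(-13 + z{\left(0,\frac{1}{3 + 1} \right)}\right) \right)} - 280789 = \frac{\left(\left(- 13 \left(-13 + 16\right)\right)^{3}\right)^{\frac{3}{2}}}{\left(-13\right) \left(-13 + 16\right)} - 280789 = \frac{\left(\left(\left(-13\right) 3\right)^{3}\right)^{\frac{3}{2}}}{\left(-13\right) 3} - 280789 = \frac{\left(\left(-39\right)^{3}\right)^{\frac{3}{2}}}{-39} - 280789 = - \frac{\left(-59319\right)^{\frac{3}{2}}}{39} - 280789 = - \frac{\left(-2313441\right) i \sqrt{39}}{39} - 280789 = 59319 i \sqrt{39} - 280789 = -280789 + 59319 i \sqrt{39}$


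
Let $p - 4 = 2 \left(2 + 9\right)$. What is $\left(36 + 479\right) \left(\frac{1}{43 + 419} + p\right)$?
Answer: $\frac{6186695}{462} \approx 13391.0$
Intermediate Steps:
$p = 26$ ($p = 4 + 2 \left(2 + 9\right) = 4 + 2 \cdot 11 = 4 + 22 = 26$)
$\left(36 + 479\right) \left(\frac{1}{43 + 419} + p\right) = \left(36 + 479\right) \left(\frac{1}{43 + 419} + 26\right) = 515 \left(\frac{1}{462} + 26\right) = 515 \cdot \frac{12013}{462} = \frac{6186695}{462}$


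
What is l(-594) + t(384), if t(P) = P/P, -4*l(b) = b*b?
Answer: -88208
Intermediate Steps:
l(b) = -b**2/4 (l(b) = -b*b/4 = -b**2/4)
t(P) = 1
l(-594) + t(384) = -1/4*(-594)**2 + 1 = -1/4*352836 + 1 = -88209 + 1 = -88208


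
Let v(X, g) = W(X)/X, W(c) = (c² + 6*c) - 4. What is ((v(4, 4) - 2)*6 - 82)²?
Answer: 1600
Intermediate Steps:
W(c) = -4 + c² + 6*c
v(X, g) = (-4 + X² + 6*X)/X
((v(4, 4) - 2)*6 - 82)² = (((6 + 4 - 4/4) - 2)*6 - 82)² = (((6 + 4 - 4*¼) - 2)*6 - 82)² = (((6 + 4 - 1) - 2)*6 - 82)² = ((9 - 2)*6 - 82)² = (7*6 - 82)² = (42 - 82)² = (-40)² = 1600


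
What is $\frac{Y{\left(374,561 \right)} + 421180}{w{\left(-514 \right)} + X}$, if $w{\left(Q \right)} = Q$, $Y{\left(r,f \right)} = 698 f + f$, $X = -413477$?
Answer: $- \frac{813319}{413991} \approx -1.9646$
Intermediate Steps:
$Y{\left(r,f \right)} = 699 f$
$\frac{Y{\left(374,561 \right)} + 421180}{w{\left(-514 \right)} + X} = \frac{699 \cdot 561 + 421180}{-514 - 413477} = \frac{392139 + 421180}{-413991} = 813319 \left(- \frac{1}{413991}\right) = - \frac{813319}{413991}$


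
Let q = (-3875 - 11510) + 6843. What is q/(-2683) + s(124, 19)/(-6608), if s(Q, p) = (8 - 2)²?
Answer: 14087237/4432316 ≈ 3.1783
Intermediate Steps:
s(Q, p) = 36 (s(Q, p) = 6² = 36)
q = -8542 (q = -15385 + 6843 = -8542)
q/(-2683) + s(124, 19)/(-6608) = -8542/(-2683) + 36/(-6608) = -8542*(-1/2683) + 36*(-1/6608) = 8542/2683 - 9/1652 = 14087237/4432316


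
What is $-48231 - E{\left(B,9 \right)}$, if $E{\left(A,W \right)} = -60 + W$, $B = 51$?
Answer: $-48180$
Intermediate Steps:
$-48231 - E{\left(B,9 \right)} = -48231 - \left(-60 + 9\right) = -48231 - -51 = -48231 + 51 = -48180$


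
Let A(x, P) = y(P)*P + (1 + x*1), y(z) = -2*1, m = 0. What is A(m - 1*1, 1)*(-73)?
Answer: 146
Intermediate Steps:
y(z) = -2
A(x, P) = 1 + x - 2*P (A(x, P) = -2*P + (1 + x*1) = -2*P + (1 + x) = 1 + x - 2*P)
A(m - 1*1, 1)*(-73) = (1 + (0 - 1*1) - 2*1)*(-73) = (1 + (0 - 1) - 2)*(-73) = (1 - 1 - 2)*(-73) = -2*(-73) = 146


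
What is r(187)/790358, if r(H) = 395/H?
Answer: 395/147796946 ≈ 2.6726e-6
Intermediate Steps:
r(187)/790358 = (395/187)/790358 = (395*(1/187))*(1/790358) = (395/187)*(1/790358) = 395/147796946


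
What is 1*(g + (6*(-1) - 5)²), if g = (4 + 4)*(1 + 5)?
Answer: 169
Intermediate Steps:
g = 48 (g = 8*6 = 48)
1*(g + (6*(-1) - 5)²) = 1*(48 + (6*(-1) - 5)²) = 1*(48 + (-6 - 5)²) = 1*(48 + (-11)²) = 1*(48 + 121) = 1*169 = 169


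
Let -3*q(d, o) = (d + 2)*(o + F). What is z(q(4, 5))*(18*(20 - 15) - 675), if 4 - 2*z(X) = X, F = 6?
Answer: -7605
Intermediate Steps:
q(d, o) = -(2 + d)*(6 + o)/3 (q(d, o) = -(d + 2)*(o + 6)/3 = -(2 + d)*(6 + o)/3)
z(X) = 2 - X/2
z(q(4, 5))*(18*(20 - 15) - 675) = (2 - (-4 - 2*4 - 2/3*5 - 1/3*4*5)/2)*(18*(20 - 15) - 675) = (2 - (-4 - 8 - 10/3 - 20/3)/2)*(18*5 - 675) = (2 - 1/2*(-22))*(90 - 675) = (2 + 11)*(-585) = 13*(-585) = -7605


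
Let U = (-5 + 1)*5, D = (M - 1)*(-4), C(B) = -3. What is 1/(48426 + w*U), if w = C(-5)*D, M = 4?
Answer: 1/47706 ≈ 2.0962e-5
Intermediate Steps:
D = -12 (D = (4 - 1)*(-4) = 3*(-4) = -12)
U = -20 (U = -4*5 = -20)
w = 36 (w = -3*(-12) = 36)
1/(48426 + w*U) = 1/(48426 + 36*(-20)) = 1/(48426 - 720) = 1/47706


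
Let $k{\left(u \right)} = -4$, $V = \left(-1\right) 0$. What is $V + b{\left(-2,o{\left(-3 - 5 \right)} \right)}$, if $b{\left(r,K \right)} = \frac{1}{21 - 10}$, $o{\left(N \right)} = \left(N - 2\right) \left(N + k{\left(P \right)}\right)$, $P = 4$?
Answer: $\frac{1}{11} \approx 0.090909$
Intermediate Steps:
$V = 0$
$o{\left(N \right)} = \left(-4 + N\right) \left(-2 + N\right)$ ($o{\left(N \right)} = \left(N - 2\right) \left(N - 4\right) = \left(-2 + N\right) \left(-4 + N\right) = \left(-4 + N\right) \left(-2 + N\right)$)
$b{\left(r,K \right)} = \frac{1}{11}$
$V + b{\left(-2,o{\left(-3 - 5 \right)} \right)} = 0 + \frac{1}{11} = \frac{1}{11}$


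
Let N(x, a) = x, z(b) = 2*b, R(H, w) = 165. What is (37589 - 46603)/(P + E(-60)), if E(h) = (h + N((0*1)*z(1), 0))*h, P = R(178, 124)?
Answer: -9014/3765 ≈ -2.3942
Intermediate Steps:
P = 165
E(h) = h² (E(h) = (h + (0*1)*(2*1))*h = (h + 0*2)*h = (h + 0)*h = h*h = h²)
(37589 - 46603)/(P + E(-60)) = (37589 - 46603)/(165 + (-60)²) = -9014/(165 + 3600) = -9014/3765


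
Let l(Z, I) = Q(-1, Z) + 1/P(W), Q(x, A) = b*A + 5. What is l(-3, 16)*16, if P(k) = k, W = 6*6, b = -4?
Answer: 2452/9 ≈ 272.44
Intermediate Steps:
W = 36
Q(x, A) = 5 - 4*A (Q(x, A) = -4*A + 5 = 5 - 4*A)
l(Z, I) = 181/36 - 4*Z (l(Z, I) = (5 - 4*Z) + 1/36 = 181/36 - 4*Z)
l(-3, 16)*16 = (181/36 - 4*(-3))*16 = (181/36 + 12)*16 = (613/36)*16 = 2452/9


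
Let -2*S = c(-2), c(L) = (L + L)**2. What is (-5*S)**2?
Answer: 1600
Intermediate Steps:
c(L) = 4*L**2 (c(L) = (2*L)**2 = 4*L**2)
S = -8 (S = -2*(-2)**2 = -2*4 = -1/2*16 = -8)
(-5*S)**2 = (-5*(-8))**2 = 40**2 = 1600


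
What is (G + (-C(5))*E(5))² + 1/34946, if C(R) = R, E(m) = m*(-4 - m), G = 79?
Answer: 3229569537/34946 ≈ 92416.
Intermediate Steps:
(G + (-C(5))*E(5))² + 1/34946 = (79 + (-1*5)*(-1*5*(4 + 5)))² + 1/34946 = (79 - (-5)*5*9)² + 1/34946 = (79 - 5*(-45))² + 1/34946 = (79 + 225)² + 1/34946 = 304² + 1/34946 = 92416 + 1/34946 = 3229569537/34946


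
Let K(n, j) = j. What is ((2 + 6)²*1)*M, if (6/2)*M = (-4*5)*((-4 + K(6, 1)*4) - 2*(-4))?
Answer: -10240/3 ≈ -3413.3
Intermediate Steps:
M = -160/3 (M = ((-4*5)*((-4 + 1*4) - 2*(-4)))/3 = (-20*((-4 + 4) + 8))/3 = (-20*(0 + 8))/3 = (-20*8)/3 = (⅓)*(-160) = -160/3 ≈ -53.333)
((2 + 6)²*1)*M = ((2 + 6)²*1)*(-160/3) = (8²*1)*(-160/3) = (64*1)*(-160/3) = 64*(-160/3) = -10240/3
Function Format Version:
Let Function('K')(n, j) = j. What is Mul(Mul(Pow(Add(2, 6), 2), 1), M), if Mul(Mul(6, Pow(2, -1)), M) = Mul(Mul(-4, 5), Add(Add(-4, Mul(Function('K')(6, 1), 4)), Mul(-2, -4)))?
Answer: Rational(-10240, 3) ≈ -3413.3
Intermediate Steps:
M = Rational(-160, 3) (M = Mul(Rational(1, 3), Mul(Mul(-4, 5), Add(Add(-4, Mul(1, 4)), Mul(-2, -4)))) = Mul(Rational(1, 3), Mul(-20, Add(Add(-4, 4), 8))) = Mul(Rational(1, 3), Mul(-20, Add(0, 8))) = Mul(Rational(1, 3), Mul(-20, 8)) = Mul(Rational(1, 3), -160) = Rational(-160, 3) ≈ -53.333)
Mul(Mul(Pow(Add(2, 6), 2), 1), M) = Mul(Mul(Pow(Add(2, 6), 2), 1), Rational(-160, 3)) = Mul(Mul(Pow(8, 2), 1), Rational(-160, 3)) = Mul(Mul(64, 1), Rational(-160, 3)) = Mul(64, Rational(-160, 3)) = Rational(-10240, 3)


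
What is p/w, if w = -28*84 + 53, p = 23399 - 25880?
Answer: 2481/2299 ≈ 1.0792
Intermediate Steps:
p = -2481
w = -2299 (w = -2352 + 53 = -2299)
p/w = -2481/(-2299) = -2481*(-1/2299) = 2481/2299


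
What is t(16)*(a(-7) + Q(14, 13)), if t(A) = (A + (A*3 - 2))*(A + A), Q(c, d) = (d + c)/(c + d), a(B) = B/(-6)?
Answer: 12896/3 ≈ 4298.7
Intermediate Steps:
a(B) = -B/6 (a(B) = B*(-1/6) = -B/6)
Q(c, d) = 1 (Q(c, d) = (c + d)/(c + d) = 1)
t(A) = 2*A*(-2 + 4*A) (t(A) = (A + (3*A - 2))*(2*A) = (A + (-2 + 3*A))*(2*A) = (-2 + 4*A)*(2*A) = 2*A*(-2 + 4*A))
t(16)*(a(-7) + Q(14, 13)) = (4*16*(-1 + 2*16))*(-1/6*(-7) + 1) = (4*16*(-1 + 32))*(7/6 + 1) = (4*16*31)*(13/6) = 1984*(13/6) = 12896/3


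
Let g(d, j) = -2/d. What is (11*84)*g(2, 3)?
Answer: -924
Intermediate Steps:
(11*84)*g(2, 3) = (11*84)*(-2/2) = 924*(-2*½) = 924*(-1) = -924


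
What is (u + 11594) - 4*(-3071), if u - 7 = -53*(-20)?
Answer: 24945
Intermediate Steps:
u = 1067 (u = 7 - 53*(-20) = 7 + 1060 = 1067)
(u + 11594) - 4*(-3071) = (1067 + 11594) - 4*(-3071) = 12661 + 12284 = 24945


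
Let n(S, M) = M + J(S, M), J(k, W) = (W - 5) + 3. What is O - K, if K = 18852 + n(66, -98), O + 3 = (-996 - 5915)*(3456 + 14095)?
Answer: -121313618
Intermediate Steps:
O = -121294964 (O = -3 + (-996 - 5915)*(3456 + 14095) = -3 - 6911*17551 = -3 - 121294961 = -121294964)
J(k, W) = -2 + W (J(k, W) = (-5 + W) + 3 = -2 + W)
n(S, M) = -2 + 2*M (n(S, M) = M + (-2 + M) = -2 + 2*M)
K = 18654 (K = 18852 + (-2 + 2*(-98)) = 18852 + (-2 - 196) = 18852 - 198 = 18654)
O - K = -121294964 - 1*18654 = -121294964 - 18654 = -121313618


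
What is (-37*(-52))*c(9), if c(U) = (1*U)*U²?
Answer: 1402596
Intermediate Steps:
c(U) = U³ (c(U) = U*U² = U³)
(-37*(-52))*c(9) = -37*(-52)*9³ = 1924*729 = 1402596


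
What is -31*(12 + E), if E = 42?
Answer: -1674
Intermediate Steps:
-31*(12 + E) = -31*(12 + 42) = -31*54 = -1674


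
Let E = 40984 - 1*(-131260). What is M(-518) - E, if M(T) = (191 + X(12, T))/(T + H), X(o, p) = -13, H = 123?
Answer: -68036558/395 ≈ -1.7224e+5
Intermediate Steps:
E = 172244 (E = 40984 + 131260 = 172244)
M(T) = 178/(123 + T) (M(T) = (191 - 13)/(T + 123) = 178/(123 + T))
M(-518) - E = 178/(123 - 518) - 1*172244 = 178/(-395) - 172244 = 178*(-1/395) - 172244 = -178/395 - 172244 = -68036558/395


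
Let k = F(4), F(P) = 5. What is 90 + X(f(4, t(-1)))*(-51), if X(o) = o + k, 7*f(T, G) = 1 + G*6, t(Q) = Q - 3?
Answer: 18/7 ≈ 2.5714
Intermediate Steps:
t(Q) = -3 + Q
f(T, G) = ⅐ + 6*G/7 (f(T, G) = (1 + G*6)/7 = (1 + 6*G)/7 = ⅐ + 6*G/7)
k = 5
X(o) = 5 + o (X(o) = o + 5 = 5 + o)
90 + X(f(4, t(-1)))*(-51) = 90 + (5 + (⅐ + 6*(-3 - 1)/7))*(-51) = 90 + (5 + (⅐ + (6/7)*(-4)))*(-51) = 90 + (5 + (⅐ - 24/7))*(-51) = 90 + (5 - 23/7)*(-51) = 90 + (12/7)*(-51) = 90 - 612/7 = 18/7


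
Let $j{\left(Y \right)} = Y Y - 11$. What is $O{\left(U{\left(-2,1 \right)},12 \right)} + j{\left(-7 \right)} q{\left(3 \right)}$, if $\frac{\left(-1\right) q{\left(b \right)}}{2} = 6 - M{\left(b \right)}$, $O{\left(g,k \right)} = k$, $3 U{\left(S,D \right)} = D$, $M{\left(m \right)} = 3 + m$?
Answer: $12$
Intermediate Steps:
$U{\left(S,D \right)} = \frac{D}{3}$
$q{\left(b \right)} = -6 + 2 b$ ($q{\left(b \right)} = - 2 \left(6 - \left(3 + b\right)\right) = - 2 \left(3 - b\right) = -6 + 2 b$)
$j{\left(Y \right)} = -11 + Y^{2}$ ($j{\left(Y \right)} = Y^{2} - 11 = -11 + Y^{2}$)
$O{\left(U{\left(-2,1 \right)},12 \right)} + j{\left(-7 \right)} q{\left(3 \right)} = 12 + \left(-11 + \left(-7\right)^{2}\right) \left(-6 + 2 \cdot 3\right) = 12 + \left(-11 + 49\right) \left(-6 + 6\right) = 12 + 38 \cdot 0 = 12 + 0 = 12$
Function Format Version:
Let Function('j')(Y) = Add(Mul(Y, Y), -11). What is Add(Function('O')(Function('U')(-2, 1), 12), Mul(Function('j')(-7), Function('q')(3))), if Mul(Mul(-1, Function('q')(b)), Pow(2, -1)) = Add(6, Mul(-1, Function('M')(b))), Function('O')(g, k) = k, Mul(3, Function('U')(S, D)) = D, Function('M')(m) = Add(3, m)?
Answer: 12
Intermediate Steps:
Function('U')(S, D) = Mul(Rational(1, 3), D)
Function('q')(b) = Add(-6, Mul(2, b)) (Function('q')(b) = Mul(-2, Add(6, Mul(-1, Add(3, b)))) = Mul(-2, Add(6, Add(-3, Mul(-1, b)))) = Mul(-2, Add(3, Mul(-1, b))) = Add(-6, Mul(2, b)))
Function('j')(Y) = Add(-11, Pow(Y, 2)) (Function('j')(Y) = Add(Pow(Y, 2), -11) = Add(-11, Pow(Y, 2)))
Add(Function('O')(Function('U')(-2, 1), 12), Mul(Function('j')(-7), Function('q')(3))) = Add(12, Mul(Add(-11, Pow(-7, 2)), Add(-6, Mul(2, 3)))) = Add(12, Mul(Add(-11, 49), Add(-6, 6))) = Add(12, Mul(38, 0)) = Add(12, 0) = 12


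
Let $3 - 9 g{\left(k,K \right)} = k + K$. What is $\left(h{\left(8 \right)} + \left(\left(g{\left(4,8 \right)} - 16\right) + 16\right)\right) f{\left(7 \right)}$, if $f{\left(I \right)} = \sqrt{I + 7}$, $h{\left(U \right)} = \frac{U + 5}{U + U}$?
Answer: $- \frac{3 \sqrt{14}}{16} \approx -0.70156$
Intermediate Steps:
$g{\left(k,K \right)} = \frac{1}{3} - \frac{K}{9} - \frac{k}{9}$ ($g{\left(k,K \right)} = \frac{1}{3} - \frac{k + K}{9} = \frac{1}{3} - \frac{K + k}{9} = \frac{1}{3} - \left(\frac{K}{9} + \frac{k}{9}\right) = \frac{1}{3} - \frac{K}{9} - \frac{k}{9}$)
$h{\left(U \right)} = \frac{5 + U}{2 U}$
$f{\left(I \right)} = \sqrt{7 + I}$
$\left(h{\left(8 \right)} + \left(\left(g{\left(4,8 \right)} - 16\right) + 16\right)\right) f{\left(7 \right)} = \left(\frac{5 + 8}{2 \cdot 8} + \left(\left(\left(\frac{1}{3} - \frac{8}{9} - \frac{4}{9}\right) - 16\right) + 16\right)\right) \sqrt{7 + 7} = \left(\frac{1}{2} \cdot \frac{1}{8} \cdot 13 + \left(\left(\left(\frac{1}{3} - \frac{8}{9} - \frac{4}{9}\right) - 16\right) + 16\right)\right) \sqrt{14} = \left(\frac{13}{16} + \left(\left(-1 - 16\right) + 16\right)\right) \sqrt{14} = \left(\frac{13}{16} + \left(-17 + 16\right)\right) \sqrt{14} = \left(\frac{13}{16} - 1\right) \sqrt{14} = - \frac{3 \sqrt{14}}{16}$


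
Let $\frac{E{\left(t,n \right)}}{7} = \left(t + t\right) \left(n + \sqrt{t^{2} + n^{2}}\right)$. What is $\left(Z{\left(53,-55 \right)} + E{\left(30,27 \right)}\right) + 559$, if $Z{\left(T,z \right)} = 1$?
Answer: $11900 + 1260 \sqrt{181} \approx 28852.0$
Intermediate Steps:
$E{\left(t,n \right)} = 14 t \left(n + \sqrt{n^{2} + t^{2}}\right)$ ($E{\left(t,n \right)} = 7 \left(t + t\right) \left(n + \sqrt{t^{2} + n^{2}}\right) = 7 \cdot 2 t \left(n + \sqrt{n^{2} + t^{2}}\right) = 14 t \left(n + \sqrt{n^{2} + t^{2}}\right)$)
$\left(Z{\left(53,-55 \right)} + E{\left(30,27 \right)}\right) + 559 = \left(1 + 14 \cdot 30 \left(27 + \sqrt{27^{2} + 30^{2}}\right)\right) + 559 = \left(1 + 14 \cdot 30 \left(27 + \sqrt{729 + 900}\right)\right) + 559 = \left(1 + 14 \cdot 30 \left(27 + \sqrt{1629}\right)\right) + 559 = \left(1 + 14 \cdot 30 \left(27 + 3 \sqrt{181}\right)\right) + 559 = \left(1 + \left(11340 + 1260 \sqrt{181}\right)\right) + 559 = \left(11341 + 1260 \sqrt{181}\right) + 559 = 11900 + 1260 \sqrt{181}$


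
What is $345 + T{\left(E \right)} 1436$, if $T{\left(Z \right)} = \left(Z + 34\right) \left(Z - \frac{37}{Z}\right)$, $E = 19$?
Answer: $\frac{24665547}{19} \approx 1.2982 \cdot 10^{6}$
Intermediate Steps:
$T{\left(Z \right)} = \left(34 + Z\right) \left(Z - \frac{37}{Z}\right)$
$345 + T{\left(E \right)} 1436 = 345 + \left(-37 + 19^{2} - \frac{1258}{19} + 34 \cdot 19\right) 1436 = 345 + \left(-37 + 361 - \frac{1258}{19} + 646\right) 1436 = 345 + \frac{17172}{19} \cdot 1436 = 345 + \frac{24658992}{19} = \frac{24665547}{19}$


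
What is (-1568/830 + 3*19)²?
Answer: 523082641/172225 ≈ 3037.2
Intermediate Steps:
(-1568/830 + 3*19)² = (-1568*1/830 + 57)² = (-784/415 + 57)² = (22871/415)² = 523082641/172225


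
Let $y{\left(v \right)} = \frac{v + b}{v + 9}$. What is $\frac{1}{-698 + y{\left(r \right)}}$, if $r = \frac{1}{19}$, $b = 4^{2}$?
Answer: $- \frac{172}{119751} \approx -0.0014363$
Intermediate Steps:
$b = 16$
$r = \frac{1}{19} \approx 0.052632$
$y{\left(v \right)} = \frac{16 + v}{9 + v}$ ($y{\left(v \right)} = \frac{v + 16}{v + 9} = \frac{16 + v}{9 + v}$)
$\frac{1}{-698 + y{\left(r \right)}} = \frac{1}{-698 + \frac{16 + \frac{1}{19}}{9 + \frac{1}{19}}} = \frac{1}{-698 + \frac{1}{\frac{172}{19}} \cdot \frac{305}{19}} = \frac{1}{-698 + \frac{19}{172} \cdot \frac{305}{19}} = \frac{1}{-698 + \frac{305}{172}} = \frac{1}{- \frac{119751}{172}} = - \frac{172}{119751}$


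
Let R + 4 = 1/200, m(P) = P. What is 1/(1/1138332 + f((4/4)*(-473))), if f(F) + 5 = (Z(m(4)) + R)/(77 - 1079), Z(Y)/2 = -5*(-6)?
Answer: -6336714800/32037747787 ≈ -0.19779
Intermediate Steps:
R = -799/200 (R = -4 + 1/200 = -799/200 ≈ -3.9950)
Z(Y) = 60 (Z(Y) = 2*(-5*(-6)) = 2*30 = 60)
f(F) = -1013201/200400 (f(F) = -5 + (60 - 799/200)/(77 - 1079) = -5 + (11201/200)/(-1002) = -5 + (11201/200)*(-1/1002) = -5 - 11201/200400 = -1013201/200400)
1/(1/1138332 + f((4/4)*(-473))) = 1/(1/1138332 - 1013201/200400) = 1/(-32037747787/6336714800) = -6336714800/32037747787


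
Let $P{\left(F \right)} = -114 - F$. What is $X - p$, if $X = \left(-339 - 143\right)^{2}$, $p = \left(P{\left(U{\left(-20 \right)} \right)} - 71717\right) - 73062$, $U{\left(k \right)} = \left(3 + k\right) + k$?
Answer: $377180$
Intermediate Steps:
$U{\left(k \right)} = 3 + 2 k$
$p = -144856$ ($p = \left(\left(-114 - \left(3 + 2 \left(-20\right)\right)\right) - 71717\right) - 73062 = \left(\left(-114 - \left(3 - 40\right)\right) - 71717\right) - 73062 = \left(\left(-114 - -37\right) - 71717\right) - 73062 = \left(\left(-114 + 37\right) - 71717\right) - 73062 = \left(-77 - 71717\right) - 73062 = -71794 - 73062 = -144856$)
$X = 232324$ ($X = \left(-482\right)^{2} = 232324$)
$X - p = 232324 - -144856 = 232324 + 144856 = 377180$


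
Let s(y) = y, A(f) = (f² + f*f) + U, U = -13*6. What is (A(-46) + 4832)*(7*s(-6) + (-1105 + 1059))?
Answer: -790768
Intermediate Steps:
U = -78
A(f) = -78 + 2*f² (A(f) = (f² + f*f) - 78 = (f² + f²) - 78 = 2*f² - 78 = -78 + 2*f²)
(A(-46) + 4832)*(7*s(-6) + (-1105 + 1059)) = ((-78 + 2*(-46)²) + 4832)*(7*(-6) + (-1105 + 1059)) = ((-78 + 2*2116) + 4832)*(-42 - 46) = ((-78 + 4232) + 4832)*(-88) = (4154 + 4832)*(-88) = 8986*(-88) = -790768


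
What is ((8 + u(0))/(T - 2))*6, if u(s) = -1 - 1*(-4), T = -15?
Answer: -66/17 ≈ -3.8824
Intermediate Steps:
u(s) = 3 (u(s) = -1 + 4 = 3)
((8 + u(0))/(T - 2))*6 = ((8 + 3)/(-15 - 2))*6 = (11/(-17))*6 = (11*(-1/17))*6 = -11/17*6 = -66/17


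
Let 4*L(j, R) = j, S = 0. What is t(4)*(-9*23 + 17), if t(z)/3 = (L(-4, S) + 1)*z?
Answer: 0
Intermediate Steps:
L(j, R) = j/4
t(z) = 0 (t(z) = 3*(((¼)*(-4) + 1)*z) = 3*((-1 + 1)*z) = 3*(0*z) = 3*0 = 0)
t(4)*(-9*23 + 17) = 0*(-9*23 + 17) = 0*(-207 + 17) = 0*(-190) = 0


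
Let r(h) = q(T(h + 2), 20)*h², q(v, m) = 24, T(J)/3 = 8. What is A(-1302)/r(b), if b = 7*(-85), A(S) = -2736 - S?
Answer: -239/1416100 ≈ -0.00016877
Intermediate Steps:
T(J) = 24 (T(J) = 3*8 = 24)
b = -595
r(h) = 24*h²
A(-1302)/r(b) = (-2736 - 1*(-1302))/((24*(-595)²)) = (-2736 + 1302)/((24*354025)) = -1434/8496600 = -1434*1/8496600 = -239/1416100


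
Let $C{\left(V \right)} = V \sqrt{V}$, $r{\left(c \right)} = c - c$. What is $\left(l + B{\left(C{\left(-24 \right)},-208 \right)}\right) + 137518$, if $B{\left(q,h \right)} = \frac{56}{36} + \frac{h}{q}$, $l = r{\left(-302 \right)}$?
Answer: $\frac{1237676}{9} - \frac{13 i \sqrt{6}}{18} \approx 1.3752 \cdot 10^{5} - 1.7691 i$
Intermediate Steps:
$r{\left(c \right)} = 0$
$l = 0$
$C{\left(V \right)} = V^{\frac{3}{2}}$
$B{\left(q,h \right)} = \frac{14}{9} + \frac{h}{q}$ ($B{\left(q,h \right)} = 56 \cdot \frac{1}{36} + \frac{h}{q} = \frac{14}{9} + \frac{h}{q}$)
$\left(l + B{\left(C{\left(-24 \right)},-208 \right)}\right) + 137518 = \left(0 + \left(\frac{14}{9} - \frac{208}{\left(-24\right)^{\frac{3}{2}}}\right)\right) + 137518 = \left(0 + \left(\frac{14}{9} - \frac{208}{\left(-48\right) i \sqrt{6}}\right)\right) + 137518 = \left(0 + \left(\frac{14}{9} - 208 \frac{i \sqrt{6}}{288}\right)\right) + 137518 = \left(0 + \left(\frac{14}{9} - \frac{13 i \sqrt{6}}{18}\right)\right) + 137518 = \left(\frac{14}{9} - \frac{13 i \sqrt{6}}{18}\right) + 137518 = \frac{1237676}{9} - \frac{13 i \sqrt{6}}{18}$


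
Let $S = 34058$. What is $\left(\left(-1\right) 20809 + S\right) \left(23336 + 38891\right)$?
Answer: $824445523$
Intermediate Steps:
$\left(\left(-1\right) 20809 + S\right) \left(23336 + 38891\right) = \left(\left(-1\right) 20809 + 34058\right) \left(23336 + 38891\right) = \left(-20809 + 34058\right) 62227 = 13249 \cdot 62227 = 824445523$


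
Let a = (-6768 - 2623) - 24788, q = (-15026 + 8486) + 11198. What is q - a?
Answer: 38837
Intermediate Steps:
q = 4658 (q = -6540 + 11198 = 4658)
a = -34179 (a = -9391 - 24788 = -34179)
q - a = 4658 - 1*(-34179) = 4658 + 34179 = 38837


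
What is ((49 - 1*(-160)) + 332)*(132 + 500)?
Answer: 341912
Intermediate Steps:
((49 - 1*(-160)) + 332)*(132 + 500) = ((49 + 160) + 332)*632 = (209 + 332)*632 = 541*632 = 341912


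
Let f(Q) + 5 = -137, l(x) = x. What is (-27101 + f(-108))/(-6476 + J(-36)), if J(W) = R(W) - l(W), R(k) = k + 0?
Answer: 27243/6476 ≈ 4.2068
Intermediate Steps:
R(k) = k
f(Q) = -142 (f(Q) = -5 - 137 = -142)
J(W) = 0 (J(W) = W - W = 0)
(-27101 + f(-108))/(-6476 + J(-36)) = (-27101 - 142)/(-6476 + 0) = -27243/(-6476) = -27243*(-1/6476) = 27243/6476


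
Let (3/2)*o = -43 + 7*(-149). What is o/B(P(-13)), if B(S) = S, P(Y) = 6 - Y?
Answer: -724/19 ≈ -38.105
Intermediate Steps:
o = -724 (o = 2*(-43 + 7*(-149))/3 = 2*(-43 - 1043)/3 = (⅔)*(-1086) = -724)
o/B(P(-13)) = -724/(6 - 1*(-13)) = -724/(6 + 13) = -724/19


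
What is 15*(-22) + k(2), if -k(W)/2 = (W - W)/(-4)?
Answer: -330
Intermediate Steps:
k(W) = 0 (k(W) = -2*(W - W)/(-4) = -0*(-1)/4 = -2*0 = 0)
15*(-22) + k(2) = 15*(-22) + 0 = -330 + 0 = -330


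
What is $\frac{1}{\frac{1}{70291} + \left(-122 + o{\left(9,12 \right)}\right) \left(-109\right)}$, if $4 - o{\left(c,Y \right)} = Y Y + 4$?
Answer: $\frac{70291}{2038017255} \approx 3.449 \cdot 10^{-5}$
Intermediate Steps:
$o{\left(c,Y \right)} = - Y^{2}$ ($o{\left(c,Y \right)} = 4 - \left(Y Y + 4\right) = 4 - \left(Y^{2} + 4\right) = 4 - \left(4 + Y^{2}\right) = - Y^{2}$)
$\frac{1}{\frac{1}{70291} + \left(-122 + o{\left(9,12 \right)}\right) \left(-109\right)} = \frac{1}{\frac{1}{70291} + \left(-122 - 12^{2}\right) \left(-109\right)} = \frac{1}{\frac{1}{70291} + \left(-122 - 144\right) \left(-109\right)} = \frac{1}{\frac{1}{70291} - -28994} = \frac{1}{\frac{1}{70291} + 28994} = \frac{1}{\frac{2038017255}{70291}} = \frac{70291}{2038017255}$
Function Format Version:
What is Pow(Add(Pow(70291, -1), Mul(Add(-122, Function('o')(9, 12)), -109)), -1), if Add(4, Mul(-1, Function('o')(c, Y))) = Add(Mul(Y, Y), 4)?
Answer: Rational(70291, 2038017255) ≈ 3.4490e-5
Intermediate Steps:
Function('o')(c, Y) = Mul(-1, Pow(Y, 2)) (Function('o')(c, Y) = Add(4, Mul(-1, Add(Mul(Y, Y), 4))) = Add(4, Mul(-1, Add(Pow(Y, 2), 4))) = Add(4, Mul(-1, Add(4, Pow(Y, 2)))) = Add(4, Add(-4, Mul(-1, Pow(Y, 2)))) = Mul(-1, Pow(Y, 2)))
Pow(Add(Pow(70291, -1), Mul(Add(-122, Function('o')(9, 12)), -109)), -1) = Pow(Add(Pow(70291, -1), Mul(Add(-122, Mul(-1, Pow(12, 2))), -109)), -1) = Pow(Add(Rational(1, 70291), Mul(Add(-122, Mul(-1, 144)), -109)), -1) = Pow(Add(Rational(1, 70291), Mul(Add(-122, -144), -109)), -1) = Pow(Add(Rational(1, 70291), Mul(-266, -109)), -1) = Pow(Add(Rational(1, 70291), 28994), -1) = Pow(Rational(2038017255, 70291), -1) = Rational(70291, 2038017255)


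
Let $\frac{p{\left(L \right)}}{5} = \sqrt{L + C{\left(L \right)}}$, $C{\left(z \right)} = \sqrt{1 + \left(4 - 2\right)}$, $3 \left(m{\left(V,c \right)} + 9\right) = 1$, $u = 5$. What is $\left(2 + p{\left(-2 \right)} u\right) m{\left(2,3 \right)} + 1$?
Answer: $- \frac{49}{3} - \frac{650 i \sqrt{2 - \sqrt{3}}}{3} \approx -16.333 - 112.15 i$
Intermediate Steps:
$m{\left(V,c \right)} = - \frac{26}{3}$ ($m{\left(V,c \right)} = -9 + \frac{1}{3} \cdot 1 = -9 + \frac{1}{3} = - \frac{26}{3}$)
$C{\left(z \right)} = \sqrt{3}$ ($C{\left(z \right)} = \sqrt{1 + 2} = \sqrt{3}$)
$p{\left(L \right)} = 5 \sqrt{L + \sqrt{3}}$
$\left(2 + p{\left(-2 \right)} u\right) m{\left(2,3 \right)} + 1 = \left(2 + 5 \sqrt{-2 + \sqrt{3}} \cdot 5\right) \left(- \frac{26}{3}\right) + 1 = \left(2 + 25 \sqrt{-2 + \sqrt{3}}\right) \left(- \frac{26}{3}\right) + 1 = \left(- \frac{52}{3} - \frac{650 \sqrt{-2 + \sqrt{3}}}{3}\right) + 1 = - \frac{49}{3} - \frac{650 \sqrt{-2 + \sqrt{3}}}{3}$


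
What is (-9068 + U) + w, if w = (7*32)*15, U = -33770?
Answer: -39478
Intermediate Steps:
w = 3360 (w = 224*15 = 3360)
(-9068 + U) + w = (-9068 - 33770) + 3360 = -42838 + 3360 = -39478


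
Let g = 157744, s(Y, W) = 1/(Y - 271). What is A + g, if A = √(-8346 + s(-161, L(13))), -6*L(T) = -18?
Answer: 157744 + I*√10816419/36 ≈ 1.5774e+5 + 91.356*I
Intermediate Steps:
L(T) = 3 (L(T) = -⅙*(-18) = 3)
s(Y, W) = 1/(-271 + Y)
A = I*√10816419/36 (A = √(-8346 + 1/(-271 - 161)) = √(-8346 + 1/(-432)) = √(-8346 - 1/432) = √(-3605473/432) = I*√10816419/36 ≈ 91.356*I)
A + g = I*√10816419/36 + 157744 = 157744 + I*√10816419/36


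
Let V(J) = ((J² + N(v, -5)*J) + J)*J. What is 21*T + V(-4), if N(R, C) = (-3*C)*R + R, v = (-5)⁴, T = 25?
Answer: 160477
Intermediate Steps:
v = 625
N(R, C) = R - 3*C*R (N(R, C) = -3*C*R + R = R - 3*C*R)
V(J) = J*(J² + 10001*J) (V(J) = ((J² + (625*(1 - 3*(-5)))*J) + J)*J = ((J² + (625*(1 + 15))*J) + J)*J = ((J² + (625*16)*J) + J)*J = ((J² + 10000*J) + J)*J = (J² + 10001*J)*J = J*(J² + 10001*J))
21*T + V(-4) = 21*25 + (-4)²*(10001 - 4) = 525 + 16*9997 = 525 + 159952 = 160477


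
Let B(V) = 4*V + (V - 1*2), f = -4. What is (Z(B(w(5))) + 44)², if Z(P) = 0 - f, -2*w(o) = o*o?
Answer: 2304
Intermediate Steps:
w(o) = -o²/2 (w(o) = -o*o/2 = -o²/2)
B(V) = -2 + 5*V (B(V) = 4*V + (V - 2) = 4*V + (-2 + V) = -2 + 5*V)
Z(P) = 4 (Z(P) = 0 - 1*(-4) = 0 + 4 = 4)
(Z(B(w(5))) + 44)² = (4 + 44)² = 48² = 2304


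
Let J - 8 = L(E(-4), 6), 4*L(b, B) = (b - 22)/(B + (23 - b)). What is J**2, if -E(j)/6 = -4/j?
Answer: 1521/25 ≈ 60.840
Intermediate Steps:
E(j) = 24/j (E(j) = -(-24)/j = 24/j)
L(b, B) = (-22 + b)/(4*(23 + B - b)) (L(b, B) = ((b - 22)/(B + (23 - b)))/4 = ((-22 + b)/(23 + B - b))/4 = (-22 + b)/(4*(23 + B - b)))
J = 39/5 (J = 8 + (-22 + 24/(-4))/(4*(23 + 6 - 24/(-4))) = 8 + (-22 + 24*(-1/4))/(4*(23 + 6 - 24*(-1)/4)) = 8 + (-22 - 6)/(4*(23 + 6 - 1*(-6))) = 8 + (1/4)*(-28)/(23 + 6 + 6) = 8 + (1/4)*(-28)/35 = 8 + (1/4)*(1/35)*(-28) = 8 - 1/5 = 39/5 ≈ 7.8000)
J**2 = (39/5)**2 = 1521/25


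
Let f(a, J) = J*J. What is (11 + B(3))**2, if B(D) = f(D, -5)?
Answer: 1296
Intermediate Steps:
f(a, J) = J**2
B(D) = 25 (B(D) = (-5)**2 = 25)
(11 + B(3))**2 = (11 + 25)**2 = 36**2 = 1296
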